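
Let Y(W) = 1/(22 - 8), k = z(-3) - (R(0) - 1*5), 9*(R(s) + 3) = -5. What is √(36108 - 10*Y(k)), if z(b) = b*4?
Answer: √1769257/7 ≈ 190.02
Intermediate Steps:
R(s) = -32/9 (R(s) = -3 + (⅑)*(-5) = -3 - 5/9 = -32/9)
z(b) = 4*b
k = -31/9 (k = 4*(-3) - (-32/9 - 1*5) = -12 - (-32/9 - 5) = -12 - 1*(-77/9) = -12 + 77/9 = -31/9 ≈ -3.4444)
Y(W) = 1/14
√(36108 - 10*Y(k)) = √(36108 - 10*1/14) = √(36108 - 5/7) = √(252751/7) = √1769257/7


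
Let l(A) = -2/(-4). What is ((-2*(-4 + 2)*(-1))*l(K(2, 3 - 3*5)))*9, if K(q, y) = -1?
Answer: -18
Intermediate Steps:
l(A) = ½ (l(A) = -2*(-¼) = ½)
((-2*(-4 + 2)*(-1))*l(K(2, 3 - 3*5)))*9 = (-2*(-4 + 2)*(-1)*(½))*9 = (-(-4)*(-1)*(½))*9 = (-2*2*(½))*9 = -4*½*9 = -2*9 = -18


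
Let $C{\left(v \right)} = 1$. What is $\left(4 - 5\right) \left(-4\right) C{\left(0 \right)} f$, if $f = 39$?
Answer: $156$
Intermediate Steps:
$\left(4 - 5\right) \left(-4\right) C{\left(0 \right)} f = \left(4 - 5\right) \left(-4\right) 1 \cdot 39 = \left(-1\right) \left(-4\right) 1 \cdot 39 = 4 \cdot 1 \cdot 39 = 4 \cdot 39 = 156$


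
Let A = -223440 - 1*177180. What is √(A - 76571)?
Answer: I*√477191 ≈ 690.79*I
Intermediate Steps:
A = -400620 (A = -223440 - 177180 = -400620)
√(A - 76571) = √(-400620 - 76571) = √(-477191) = I*√477191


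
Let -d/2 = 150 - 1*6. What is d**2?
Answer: 82944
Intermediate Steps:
d = -288 (d = -2*(150 - 1*6) = -2*(150 - 6) = -2*144 = -288)
d**2 = (-288)**2 = 82944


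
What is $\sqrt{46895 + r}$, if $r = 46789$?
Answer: $2 \sqrt{23421} \approx 306.08$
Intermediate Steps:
$\sqrt{46895 + r} = \sqrt{46895 + 46789} = \sqrt{93684} = 2 \sqrt{23421}$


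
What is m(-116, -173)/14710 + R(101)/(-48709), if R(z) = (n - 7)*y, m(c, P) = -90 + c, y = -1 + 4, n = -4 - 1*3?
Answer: -4708117/358254695 ≈ -0.013142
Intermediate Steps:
n = -7 (n = -4 - 3 = -7)
y = 3
R(z) = -42 (R(z) = (-7 - 7)*3 = -14*3 = -42)
m(-116, -173)/14710 + R(101)/(-48709) = (-90 - 116)/14710 - 42/(-48709) = -206*1/14710 - 42*(-1/48709) = -103/7355 + 42/48709 = -4708117/358254695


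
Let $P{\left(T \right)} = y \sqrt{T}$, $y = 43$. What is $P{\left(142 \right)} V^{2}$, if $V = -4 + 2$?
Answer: $172 \sqrt{142} \approx 2049.6$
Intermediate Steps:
$V = -2$
$P{\left(T \right)} = 43 \sqrt{T}$
$P{\left(142 \right)} V^{2} = 43 \sqrt{142} \left(-2\right)^{2} = 43 \sqrt{142} \cdot 4 = 172 \sqrt{142}$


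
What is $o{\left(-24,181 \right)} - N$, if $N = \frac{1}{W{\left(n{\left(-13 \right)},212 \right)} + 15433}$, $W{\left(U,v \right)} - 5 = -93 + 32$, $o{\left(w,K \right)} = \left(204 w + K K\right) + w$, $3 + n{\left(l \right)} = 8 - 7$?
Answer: $\frac{428111056}{15377} \approx 27841.0$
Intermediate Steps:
$n{\left(l \right)} = -2$ ($n{\left(l \right)} = -3 + \left(8 - 7\right) = -3 + 1 = -2$)
$o{\left(w,K \right)} = K^{2} + 205 w$ ($o{\left(w,K \right)} = \left(204 w + K^{2}\right) + w = \left(K^{2} + 204 w\right) + w = K^{2} + 205 w$)
$W{\left(U,v \right)} = -56$ ($W{\left(U,v \right)} = 5 + \left(-93 + 32\right) = 5 - 61 = -56$)
$N = \frac{1}{15377}$ ($N = \frac{1}{-56 + 15433} = \frac{1}{15377} \approx 6.5032 \cdot 10^{-5}$)
$o{\left(-24,181 \right)} - N = \left(181^{2} + 205 \left(-24\right)\right) - \frac{1}{15377} = \left(32761 - 4920\right) - \frac{1}{15377} = 27841 - \frac{1}{15377} = \frac{428111056}{15377}$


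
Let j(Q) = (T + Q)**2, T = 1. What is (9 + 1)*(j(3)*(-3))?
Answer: -480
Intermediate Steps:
j(Q) = (1 + Q)**2
(9 + 1)*(j(3)*(-3)) = (9 + 1)*((1 + 3)**2*(-3)) = 10*(4**2*(-3)) = 10*(16*(-3)) = 10*(-48) = -480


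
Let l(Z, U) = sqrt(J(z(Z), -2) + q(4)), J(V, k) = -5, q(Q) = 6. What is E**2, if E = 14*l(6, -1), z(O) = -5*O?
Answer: 196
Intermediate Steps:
l(Z, U) = 1 (l(Z, U) = sqrt(-5 + 6) = sqrt(1) = 1)
E = 14 (E = 14*1 = 14)
E**2 = 14**2 = 196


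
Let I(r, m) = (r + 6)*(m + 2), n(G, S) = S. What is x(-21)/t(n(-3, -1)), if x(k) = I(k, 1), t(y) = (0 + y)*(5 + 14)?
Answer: 45/19 ≈ 2.3684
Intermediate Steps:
t(y) = 19*y (t(y) = y*19 = 19*y)
I(r, m) = (2 + m)*(6 + r) (I(r, m) = (6 + r)*(2 + m) = (2 + m)*(6 + r))
x(k) = 18 + 3*k (x(k) = 12 + 2*k + 6*1 + 1*k = 12 + 2*k + 6 + k = 18 + 3*k)
x(-21)/t(n(-3, -1)) = (18 + 3*(-21))/((19*(-1))) = (18 - 63)/(-19) = -45*(-1/19) = 45/19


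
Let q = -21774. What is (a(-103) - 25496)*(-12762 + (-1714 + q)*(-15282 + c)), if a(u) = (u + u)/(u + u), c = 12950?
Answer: -1396138170730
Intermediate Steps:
a(u) = 1 (a(u) = (2*u)/((2*u)) = (2*u)*(1/(2*u)) = 1)
(a(-103) - 25496)*(-12762 + (-1714 + q)*(-15282 + c)) = (1 - 25496)*(-12762 + (-1714 - 21774)*(-15282 + 12950)) = -25495*(-12762 - 23488*(-2332)) = -25495*(-12762 + 54774016) = -25495*54761254 = -1396138170730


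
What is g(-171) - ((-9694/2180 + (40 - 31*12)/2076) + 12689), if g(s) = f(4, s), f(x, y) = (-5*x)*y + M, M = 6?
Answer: -5237565667/565710 ≈ -9258.4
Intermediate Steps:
f(x, y) = 6 - 5*x*y (f(x, y) = (-5*x)*y + 6 = -5*x*y + 6 = 6 - 5*x*y)
g(s) = 6 - 20*s (g(s) = 6 - 5*4*s = 6 - 20*s)
g(-171) - ((-9694/2180 + (40 - 31*12)/2076) + 12689) = (6 - 20*(-171)) - ((-9694/2180 + (40 - 31*12)/2076) + 12689) = (6 + 3420) - ((-9694*1/2180 + (40 - 372)*(1/2076)) + 12689) = 3426 - ((-4847/1090 - 332*1/2076) + 12689) = 3426 - ((-4847/1090 - 83/519) + 12689) = 3426 - (-2606063/565710 + 12689) = 3426 - 1*7175688127/565710 = 3426 - 7175688127/565710 = -5237565667/565710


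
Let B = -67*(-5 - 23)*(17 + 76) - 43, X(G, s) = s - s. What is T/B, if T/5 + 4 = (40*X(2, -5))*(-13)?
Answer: -4/34885 ≈ -0.00011466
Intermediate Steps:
X(G, s) = 0
T = -20 (T = -20 + 5*((40*0)*(-13)) = -20 + 5*(0*(-13)) = -20 + 5*0 = -20 + 0 = -20)
B = 174425 (B = -(-1876)*93 - 43 = -67*(-2604) - 43 = 174468 - 43 = 174425)
T/B = -20/174425 = -20*1/174425 = -4/34885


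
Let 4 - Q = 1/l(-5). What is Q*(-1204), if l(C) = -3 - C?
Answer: -4214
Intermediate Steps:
Q = 7/2 (Q = 4 - 1/(-3 - 1*(-5)) = 4 - 1/(-3 + 5) = 4 - 1/2 = 7/2 ≈ 3.5000)
Q*(-1204) = (7/2)*(-1204) = -4214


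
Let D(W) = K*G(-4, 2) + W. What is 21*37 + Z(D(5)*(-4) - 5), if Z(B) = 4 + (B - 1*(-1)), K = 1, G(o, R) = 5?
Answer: 737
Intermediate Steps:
D(W) = 5 + W (D(W) = 1*5 + W = 5 + W)
Z(B) = 5 + B (Z(B) = 4 + (B + 1) = 4 + (1 + B) = 5 + B)
21*37 + Z(D(5)*(-4) - 5) = 21*37 + (5 + ((5 + 5)*(-4) - 5)) = 777 + (5 + (10*(-4) - 5)) = 777 + (5 + (-40 - 5)) = 777 + (5 - 45) = 777 - 40 = 737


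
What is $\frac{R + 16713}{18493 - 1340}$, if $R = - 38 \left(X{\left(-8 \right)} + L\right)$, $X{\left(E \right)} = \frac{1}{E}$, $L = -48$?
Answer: $\frac{74167}{68612} \approx 1.081$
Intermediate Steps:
$R = \frac{7315}{4}$ ($R = - 38 \left(\frac{1}{-8} - 48\right) = - 38 \left(- \frac{1}{8} - 48\right) = \left(-38\right) \left(- \frac{385}{8}\right) = \frac{7315}{4} \approx 1828.8$)
$\frac{R + 16713}{18493 - 1340} = \frac{\frac{7315}{4} + 16713}{18493 - 1340} = \frac{74167}{4 \cdot 17153} = \frac{74167}{4} \cdot \frac{1}{17153} = \frac{74167}{68612}$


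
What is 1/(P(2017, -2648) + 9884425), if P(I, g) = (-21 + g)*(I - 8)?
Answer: 1/4522404 ≈ 2.2112e-7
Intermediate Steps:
P(I, g) = (-21 + g)*(-8 + I)
1/(P(2017, -2648) + 9884425) = 1/((168 - 21*2017 - 8*(-2648) + 2017*(-2648)) + 9884425) = 1/((168 - 42357 + 21184 - 5341016) + 9884425) = 1/(-5362021 + 9884425) = 1/4522404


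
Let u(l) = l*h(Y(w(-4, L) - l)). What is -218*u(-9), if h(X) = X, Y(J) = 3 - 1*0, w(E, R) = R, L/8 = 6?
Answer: 5886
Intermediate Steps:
L = 48 (L = 8*6 = 48)
Y(J) = 3 (Y(J) = 3 + 0 = 3)
u(l) = 3*l (u(l) = l*3 = 3*l)
-218*u(-9) = -654*(-9) = -218*(-27) = 5886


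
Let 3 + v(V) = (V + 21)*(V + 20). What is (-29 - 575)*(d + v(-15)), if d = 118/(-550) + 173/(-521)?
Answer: -2289227044/143275 ≈ -15978.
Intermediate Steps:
d = -78314/143275 (d = 118*(-1/550) + 173*(-1/521) = -59/275 - 173/521 = -78314/143275 ≈ -0.54660)
v(V) = -3 + (20 + V)*(21 + V) (v(V) = -3 + (V + 21)*(V + 20) = -3 + (21 + V)*(20 + V) = -3 + (20 + V)*(21 + V))
(-29 - 575)*(d + v(-15)) = (-29 - 575)*(-78314/143275 + (417 + (-15)² + 41*(-15))) = -604*(-78314/143275 + (417 + 225 - 615)) = -604*(-78314/143275 + 27) = -604*3790111/143275 = -2289227044/143275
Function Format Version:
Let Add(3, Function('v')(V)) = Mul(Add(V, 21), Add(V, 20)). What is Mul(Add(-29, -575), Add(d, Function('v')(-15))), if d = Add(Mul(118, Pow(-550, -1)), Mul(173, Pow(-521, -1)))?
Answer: Rational(-2289227044, 143275) ≈ -15978.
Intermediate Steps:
d = Rational(-78314, 143275) (d = Add(Mul(118, Rational(-1, 550)), Mul(173, Rational(-1, 521))) = Add(Rational(-59, 275), Rational(-173, 521)) = Rational(-78314, 143275) ≈ -0.54660)
Function('v')(V) = Add(-3, Mul(Add(20, V), Add(21, V))) (Function('v')(V) = Add(-3, Mul(Add(V, 21), Add(V, 20))) = Add(-3, Mul(Add(21, V), Add(20, V))) = Add(-3, Mul(Add(20, V), Add(21, V))))
Mul(Add(-29, -575), Add(d, Function('v')(-15))) = Mul(Add(-29, -575), Add(Rational(-78314, 143275), Add(417, Pow(-15, 2), Mul(41, -15)))) = Mul(-604, Add(Rational(-78314, 143275), Add(417, 225, -615))) = Mul(-604, Add(Rational(-78314, 143275), 27)) = Mul(-604, Rational(3790111, 143275)) = Rational(-2289227044, 143275)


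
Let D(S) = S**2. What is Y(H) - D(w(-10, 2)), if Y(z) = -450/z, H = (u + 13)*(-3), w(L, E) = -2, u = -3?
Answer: 11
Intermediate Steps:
H = -30 (H = (-3 + 13)*(-3) = 10*(-3) = -30)
Y(H) - D(w(-10, 2)) = -450/(-30) - 1*(-2)**2 = -450*(-1/30) - 1*4 = 15 - 4 = 11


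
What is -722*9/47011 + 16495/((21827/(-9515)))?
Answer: -7378514756021/1026109097 ≈ -7190.8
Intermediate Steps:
-722*9/47011 + 16495/((21827/(-9515))) = -6498*1/47011 + 16495/((21827*(-1/9515))) = -6498/47011 + 16495/(-21827/9515) = -6498/47011 + 16495*(-9515/21827) = -6498/47011 - 156949925/21827 = -7378514756021/1026109097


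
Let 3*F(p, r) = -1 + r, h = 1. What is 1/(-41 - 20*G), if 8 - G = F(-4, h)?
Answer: -1/201 ≈ -0.0049751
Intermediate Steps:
F(p, r) = -1/3 + r/3 (F(p, r) = (-1 + r)/3 = -1/3 + r/3)
G = 8 (G = 8 - (-1/3 + (1/3)*1) = 8 - (-1/3 + 1/3) = 8 - 1*0 = 8 + 0 = 8)
1/(-41 - 20*G) = 1/(-41 - 20*8) = 1/(-41 - 160) = 1/(-201) = -1/201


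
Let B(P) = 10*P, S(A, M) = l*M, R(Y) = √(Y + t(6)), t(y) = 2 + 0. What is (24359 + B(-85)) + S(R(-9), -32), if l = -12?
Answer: 23893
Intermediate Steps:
t(y) = 2
R(Y) = √(2 + Y) (R(Y) = √(Y + 2) = √(2 + Y))
S(A, M) = -12*M
(24359 + B(-85)) + S(R(-9), -32) = (24359 + 10*(-85)) - 12*(-32) = (24359 - 850) + 384 = 23509 + 384 = 23893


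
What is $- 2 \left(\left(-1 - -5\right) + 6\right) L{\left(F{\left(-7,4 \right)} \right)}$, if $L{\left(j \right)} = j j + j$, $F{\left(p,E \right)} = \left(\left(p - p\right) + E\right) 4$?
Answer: $-5440$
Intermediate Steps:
$F{\left(p,E \right)} = 4 E$ ($F{\left(p,E \right)} = \left(0 + E\right) 4 = E 4 = 4 E$)
$L{\left(j \right)} = j + j^{2}$ ($L{\left(j \right)} = j^{2} + j = j + j^{2}$)
$- 2 \left(\left(-1 - -5\right) + 6\right) L{\left(F{\left(-7,4 \right)} \right)} = - 2 \left(\left(-1 - -5\right) + 6\right) 4 \cdot 4 \left(1 + 4 \cdot 4\right) = - 2 \left(\left(-1 + 5\right) + 6\right) 16 \left(1 + 16\right) = - 2 \left(4 + 6\right) 16 \cdot 17 = \left(-2\right) 10 \cdot 272 = \left(-20\right) 272 = -5440$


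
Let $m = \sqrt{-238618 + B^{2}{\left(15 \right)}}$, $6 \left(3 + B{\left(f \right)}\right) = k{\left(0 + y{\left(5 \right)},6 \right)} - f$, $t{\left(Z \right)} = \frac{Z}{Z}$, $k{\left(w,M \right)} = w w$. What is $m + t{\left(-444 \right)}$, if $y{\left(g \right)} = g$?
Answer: $1 + \frac{i \sqrt{2147546}}{3} \approx 1.0 + 488.48 i$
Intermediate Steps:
$k{\left(w,M \right)} = w^{2}$
$t{\left(Z \right)} = 1$
$B{\left(f \right)} = \frac{7}{6} - \frac{f}{6}$ ($B{\left(f \right)} = -3 + \frac{\left(0 + 5\right)^{2} - f}{6} = -3 + \frac{5^{2} - f}{6} = -3 + \frac{25 - f}{6} = -3 - \left(- \frac{25}{6} + \frac{f}{6}\right) = \frac{7}{6} - \frac{f}{6}$)
$m = \frac{i \sqrt{2147546}}{3}$ ($m = \sqrt{-238618 + \left(\frac{7}{6} - \frac{5}{2}\right)^{2}} = \sqrt{-238618 + \left(- \frac{4}{3}\right)^{2}} = \sqrt{-238618 + \frac{16}{9}} = \sqrt{- \frac{2147546}{9}} = \frac{i \sqrt{2147546}}{3} \approx 488.48 i$)
$m + t{\left(-444 \right)} = \frac{i \sqrt{2147546}}{3} + 1 = 1 + \frac{i \sqrt{2147546}}{3}$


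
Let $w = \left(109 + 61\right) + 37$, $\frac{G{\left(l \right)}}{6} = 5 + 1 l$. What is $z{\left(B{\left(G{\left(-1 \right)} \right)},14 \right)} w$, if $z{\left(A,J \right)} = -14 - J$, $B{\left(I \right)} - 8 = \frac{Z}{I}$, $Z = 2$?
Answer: $-5796$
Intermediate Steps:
$G{\left(l \right)} = 30 + 6 l$ ($G{\left(l \right)} = 6 \left(5 + 1 l\right) = 6 \left(5 + l\right) = 30 + 6 l$)
$B{\left(I \right)} = 8 + \frac{2}{I}$
$w = 207$ ($w = 170 + 37 = 207$)
$z{\left(B{\left(G{\left(-1 \right)} \right)},14 \right)} w = \left(-14 - 14\right) 207 = \left(-28\right) 207 = -5796$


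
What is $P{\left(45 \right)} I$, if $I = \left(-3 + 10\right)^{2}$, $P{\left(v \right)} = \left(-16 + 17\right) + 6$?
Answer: $343$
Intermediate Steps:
$P{\left(v \right)} = 7$ ($P{\left(v \right)} = 1 + 6 = 7$)
$I = 49$ ($I = 7^{2} = 49$)
$P{\left(45 \right)} I = 7 \cdot 49 = 343$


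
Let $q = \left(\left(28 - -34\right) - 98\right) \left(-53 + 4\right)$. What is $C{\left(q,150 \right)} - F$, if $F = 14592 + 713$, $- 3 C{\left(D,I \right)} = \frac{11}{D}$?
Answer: $- \frac{80994071}{5292} \approx -15305.0$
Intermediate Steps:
$q = 1764$ ($q = \left(\left(28 + 34\right) - 98\right) \left(-49\right) = \left(62 - 98\right) \left(-49\right) = \left(-36\right) \left(-49\right) = 1764$)
$C{\left(D,I \right)} = - \frac{11}{3 D}$ ($C{\left(D,I \right)} = - \frac{11 \frac{1}{D}}{3} = - \frac{11}{3 D}$)
$F = 15305$
$C{\left(q,150 \right)} - F = - \frac{11}{3 \cdot 1764} - 15305 = \left(- \frac{11}{3}\right) \frac{1}{1764} - 15305 = - \frac{11}{5292} - 15305 = - \frac{80994071}{5292}$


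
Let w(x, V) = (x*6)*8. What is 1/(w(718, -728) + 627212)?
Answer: 1/661676 ≈ 1.5113e-6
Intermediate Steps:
w(x, V) = 48*x (w(x, V) = (6*x)*8 = 48*x)
1/(w(718, -728) + 627212) = 1/(48*718 + 627212) = 1/(34464 + 627212) = 1/661676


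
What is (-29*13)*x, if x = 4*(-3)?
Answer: 4524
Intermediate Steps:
x = -12
(-29*13)*x = -29*13*(-12) = -377*(-12) = 4524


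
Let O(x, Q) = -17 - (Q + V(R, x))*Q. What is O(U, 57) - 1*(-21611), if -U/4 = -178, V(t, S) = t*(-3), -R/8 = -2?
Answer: 21081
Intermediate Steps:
R = 16 (R = -8*(-2) = 16)
V(t, S) = -3*t
U = 712 (U = -4*(-178) = 712)
O(x, Q) = -17 - Q*(-48 + Q) (O(x, Q) = -17 - (Q - 3*16)*Q = -17 - (Q - 48)*Q = -17 - (-48 + Q)*Q = -17 - Q*(-48 + Q))
O(U, 57) - 1*(-21611) = (-17 - 1*57² + 48*57) - 1*(-21611) = (-17 - 1*3249 + 2736) + 21611 = (-17 - 3249 + 2736) + 21611 = -530 + 21611 = 21081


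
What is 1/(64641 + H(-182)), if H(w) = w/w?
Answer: 1/64642 ≈ 1.5470e-5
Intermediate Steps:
H(w) = 1
1/(64641 + H(-182)) = 1/(64641 + 1) = 1/64642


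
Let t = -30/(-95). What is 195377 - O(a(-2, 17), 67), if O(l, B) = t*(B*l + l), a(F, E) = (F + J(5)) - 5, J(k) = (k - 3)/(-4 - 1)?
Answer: 18575911/95 ≈ 1.9554e+5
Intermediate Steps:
t = 6/19 (t = -30*(-1/95) = 6/19 ≈ 0.31579)
J(k) = ⅗ - k/5 (J(k) = (-3 + k)/(-5) = (-3 + k)*(-⅕) = ⅗ - k/5)
a(F, E) = -27/5 + F (a(F, E) = (F + (⅗ - ⅕*5)) - 5 = (F + (⅗ - 1)) - 5 = (F - ⅖) - 5 = (-⅖ + F) - 5 = -27/5 + F)
O(l, B) = 6*l/19 + 6*B*l/19 (O(l, B) = 6*(B*l + l)/19 = 6*(l + B*l)/19 = 6*l/19 + 6*B*l/19)
195377 - O(a(-2, 17), 67) = 195377 - 6*(-27/5 - 2)*(1 + 67)/19 = 195377 - 6*(-37)*68/(19*5) = 195377 - 1*(-15096/95) = 195377 + 15096/95 = 18575911/95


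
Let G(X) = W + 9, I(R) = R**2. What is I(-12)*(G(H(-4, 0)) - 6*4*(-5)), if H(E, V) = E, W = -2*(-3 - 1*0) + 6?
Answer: 20304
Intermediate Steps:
W = 12 (W = -2*(-3 + 0) + 6 = -2*(-3) + 6 = 6 + 6 = 12)
G(X) = 21 (G(X) = 12 + 9 = 21)
I(-12)*(G(H(-4, 0)) - 6*4*(-5)) = (-12)**2*(21 - 6*4*(-5)) = 144*(21 - 24*(-5)) = 144*(21 + 120) = 144*141 = 20304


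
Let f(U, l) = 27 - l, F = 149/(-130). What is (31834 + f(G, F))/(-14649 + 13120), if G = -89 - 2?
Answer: -4142079/198770 ≈ -20.839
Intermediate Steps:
G = -91
F = -149/130 (F = 149*(-1/130) = -149/130 ≈ -1.1462)
(31834 + f(G, F))/(-14649 + 13120) = (31834 + (27 - 1*(-149/130)))/(-14649 + 13120) = (31834 + (27 + 149/130))/(-1529) = (31834 + 3659/130)*(-1/1529) = (4142079/130)*(-1/1529) = -4142079/198770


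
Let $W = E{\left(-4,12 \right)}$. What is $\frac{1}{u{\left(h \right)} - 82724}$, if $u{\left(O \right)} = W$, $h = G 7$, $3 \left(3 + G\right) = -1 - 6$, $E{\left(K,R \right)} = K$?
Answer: $- \frac{1}{82728} \approx -1.2088 \cdot 10^{-5}$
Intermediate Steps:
$W = -4$
$G = - \frac{16}{3}$ ($G = -3 + \frac{-1 - 6}{3} = -3 + \frac{1}{3} \left(-7\right) = -3 - \frac{7}{3} = - \frac{16}{3} \approx -5.3333$)
$h = - \frac{112}{3}$ ($h = \left(- \frac{16}{3}\right) 7 = - \frac{112}{3} \approx -37.333$)
$u{\left(O \right)} = -4$
$\frac{1}{u{\left(h \right)} - 82724} = \frac{1}{-4 - 82724} = \frac{1}{-82728} = - \frac{1}{82728}$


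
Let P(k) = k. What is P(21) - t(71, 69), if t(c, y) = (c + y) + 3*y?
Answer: -326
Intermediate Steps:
t(c, y) = c + 4*y
P(21) - t(71, 69) = 21 - (71 + 4*69) = 21 - (71 + 276) = 21 - 1*347 = 21 - 347 = -326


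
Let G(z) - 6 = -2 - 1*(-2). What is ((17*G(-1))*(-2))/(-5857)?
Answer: 204/5857 ≈ 0.034830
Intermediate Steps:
G(z) = 6 (G(z) = 6 + (-2 - 1*(-2)) = 6 + (-2 + 2) = 6 + 0 = 6)
((17*G(-1))*(-2))/(-5857) = ((17*6)*(-2))/(-5857) = (102*(-2))*(-1/5857) = -204*(-1/5857) = 204/5857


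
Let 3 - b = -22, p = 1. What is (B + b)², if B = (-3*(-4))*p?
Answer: 1369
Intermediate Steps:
b = 25 (b = 3 - 1*(-22) = 3 + 22 = 25)
B = 12 (B = -3*(-4)*1 = 12*1 = 12)
(B + b)² = (12 + 25)² = 37² = 1369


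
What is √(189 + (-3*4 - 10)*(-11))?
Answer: √431 ≈ 20.761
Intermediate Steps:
√(189 + (-3*4 - 10)*(-11)) = √(189 + (-12 - 10)*(-11)) = √(189 - 22*(-11)) = √(189 + 242) = √431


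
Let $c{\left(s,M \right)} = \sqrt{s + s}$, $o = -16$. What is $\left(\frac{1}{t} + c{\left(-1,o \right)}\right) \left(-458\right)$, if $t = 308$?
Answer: $- \frac{229}{154} - 458 i \sqrt{2} \approx -1.487 - 647.71 i$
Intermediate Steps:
$c{\left(s,M \right)} = \sqrt{2} \sqrt{s}$ ($c{\left(s,M \right)} = \sqrt{2 s} = \sqrt{2} \sqrt{s}$)
$\left(\frac{1}{t} + c{\left(-1,o \right)}\right) \left(-458\right) = \left(\frac{1}{308} + \sqrt{2} \sqrt{-1}\right) \left(-458\right) = \left(\frac{1}{308} + \sqrt{2} i\right) \left(-458\right) = \left(\frac{1}{308} + i \sqrt{2}\right) \left(-458\right) = - \frac{229}{154} - 458 i \sqrt{2}$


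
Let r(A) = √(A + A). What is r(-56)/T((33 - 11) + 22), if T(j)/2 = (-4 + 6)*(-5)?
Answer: -I*√7/5 ≈ -0.52915*I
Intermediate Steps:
T(j) = -20 (T(j) = 2*((-4 + 6)*(-5)) = 2*(2*(-5)) = 2*(-10) = -20)
r(A) = √2*√A (r(A) = √(2*A) = √2*√A)
r(-56)/T((33 - 11) + 22) = (√2*√(-56))/(-20) = (√2*(2*I*√14))*(-1/20) = (4*I*√7)*(-1/20) = -I*√7/5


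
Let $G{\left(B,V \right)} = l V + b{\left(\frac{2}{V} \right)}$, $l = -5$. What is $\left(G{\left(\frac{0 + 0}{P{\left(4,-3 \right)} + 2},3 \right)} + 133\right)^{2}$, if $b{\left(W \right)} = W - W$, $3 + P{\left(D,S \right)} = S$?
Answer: $13924$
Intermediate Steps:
$P{\left(D,S \right)} = -3 + S$
$b{\left(W \right)} = 0$
$G{\left(B,V \right)} = - 5 V$ ($G{\left(B,V \right)} = - 5 V + 0 = - 5 V$)
$\left(G{\left(\frac{0 + 0}{P{\left(4,-3 \right)} + 2},3 \right)} + 133\right)^{2} = \left(\left(-5\right) 3 + 133\right)^{2} = \left(-15 + 133\right)^{2} = 118^{2} = 13924$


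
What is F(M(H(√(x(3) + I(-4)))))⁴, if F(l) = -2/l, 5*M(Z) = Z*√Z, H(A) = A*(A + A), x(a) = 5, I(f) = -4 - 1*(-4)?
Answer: 1/100 ≈ 0.010000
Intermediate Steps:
I(f) = 0 (I(f) = -4 + 4 = 0)
H(A) = 2*A² (H(A) = A*(2*A) = 2*A²)
M(Z) = Z^(3/2)/5 (M(Z) = (Z*√Z)/5 = Z^(3/2)/5)
F(M(H(√(x(3) + I(-4)))))⁴ = (-2*5*√2/(4*(5 + 0)^(3/2)))⁴ = (-2*√10/20)⁴ = (-√10/10)⁴ = 1/100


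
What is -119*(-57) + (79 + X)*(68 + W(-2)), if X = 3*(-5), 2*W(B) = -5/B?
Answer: 11215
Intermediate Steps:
W(B) = -5/(2*B) (W(B) = (-5/B)/2 = -5/(2*B))
X = -15
-119*(-57) + (79 + X)*(68 + W(-2)) = -119*(-57) + (79 - 15)*(68 - 5/2/(-2)) = 6783 + 64*(68 - 5/2*(-½)) = 6783 + 64*(68 + 5/4) = 6783 + 64*(277/4) = 6783 + 4432 = 11215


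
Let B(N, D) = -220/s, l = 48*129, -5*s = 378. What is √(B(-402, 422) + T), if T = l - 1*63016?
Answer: I*√225522906/63 ≈ 238.37*I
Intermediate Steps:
s = -378/5 (s = -⅕*378 = -378/5 ≈ -75.600)
l = 6192
B(N, D) = 550/189 (B(N, D) = -220/(-378/5) = -220*(-5/378) = 550/189)
T = -56824 (T = 6192 - 1*63016 = 6192 - 63016 = -56824)
√(B(-402, 422) + T) = √(550/189 - 56824) = √(-10739186/189) = I*√225522906/63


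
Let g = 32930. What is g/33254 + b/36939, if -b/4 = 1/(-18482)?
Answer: 5620382101289/5675681302473 ≈ 0.99026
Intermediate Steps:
b = 2/9241 (b = -4/(-18482) = -4*(-1/18482) = 2/9241 ≈ 0.00021643)
g/33254 + b/36939 = 32930/33254 + (2/9241)/36939 = 32930*(1/33254) + (2/9241)*(1/36939) = 16465/16627 + 2/341353299 = 5620382101289/5675681302473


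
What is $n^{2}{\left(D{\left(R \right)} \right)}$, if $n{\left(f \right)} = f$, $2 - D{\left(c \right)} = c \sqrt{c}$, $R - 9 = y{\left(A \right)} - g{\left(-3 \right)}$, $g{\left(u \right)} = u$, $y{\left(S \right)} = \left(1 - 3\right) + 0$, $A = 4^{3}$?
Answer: $1004 - 40 \sqrt{10} \approx 877.51$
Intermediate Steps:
$A = 64$
$y{\left(S \right)} = -2$ ($y{\left(S \right)} = -2 + 0 = -2$)
$R = 10$ ($R = 9 - -1 = 9 + \left(-2 + 3\right) = 9 + 1 = 10$)
$D{\left(c \right)} = 2 - c^{\frac{3}{2}}$ ($D{\left(c \right)} = 2 - c \sqrt{c} = 2 - c^{\frac{3}{2}}$)
$n^{2}{\left(D{\left(R \right)} \right)} = \left(2 - 10^{\frac{3}{2}}\right)^{2} = \left(2 - 10 \sqrt{10}\right)^{2}$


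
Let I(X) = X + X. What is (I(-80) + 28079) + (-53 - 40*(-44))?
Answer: 29626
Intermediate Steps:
I(X) = 2*X
(I(-80) + 28079) + (-53 - 40*(-44)) = (2*(-80) + 28079) + (-53 - 40*(-44)) = (-160 + 28079) + (-53 + 1760) = 27919 + 1707 = 29626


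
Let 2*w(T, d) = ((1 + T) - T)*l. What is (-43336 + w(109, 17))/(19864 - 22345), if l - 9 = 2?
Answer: 28887/1654 ≈ 17.465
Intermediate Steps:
l = 11 (l = 9 + 2 = 11)
w(T, d) = 11/2 (w(T, d) = (((1 + T) - T)*11)/2 = (1*11)/2 = (½)*11 = 11/2)
(-43336 + w(109, 17))/(19864 - 22345) = (-43336 + 11/2)/(19864 - 22345) = -86661/2/(-2481) = -86661/2*(-1/2481) = 28887/1654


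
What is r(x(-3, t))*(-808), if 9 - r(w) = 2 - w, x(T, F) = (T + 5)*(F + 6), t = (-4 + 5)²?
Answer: -16968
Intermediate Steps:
t = 1 (t = 1² = 1)
x(T, F) = (5 + T)*(6 + F)
r(w) = 7 + w (r(w) = 9 - (2 - w) = 9 + (-2 + w) = 7 + w)
r(x(-3, t))*(-808) = (7 + (30 + 5*1 + 6*(-3) + 1*(-3)))*(-808) = (7 + (30 + 5 - 18 - 3))*(-808) = (7 + 14)*(-808) = 21*(-808) = -16968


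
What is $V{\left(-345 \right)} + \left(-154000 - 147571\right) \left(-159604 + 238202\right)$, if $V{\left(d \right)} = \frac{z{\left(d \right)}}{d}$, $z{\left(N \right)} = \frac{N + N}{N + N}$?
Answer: $- \frac{8177492723011}{345} \approx -2.3703 \cdot 10^{10}$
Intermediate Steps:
$z{\left(N \right)} = 1$ ($z{\left(N \right)} = \frac{2 N}{2 N} = 2 N \frac{1}{2 N} = 1$)
$V{\left(d \right)} = \frac{1}{d}$ ($V{\left(d \right)} = 1 \frac{1}{d} = \frac{1}{d}$)
$V{\left(-345 \right)} + \left(-154000 - 147571\right) \left(-159604 + 238202\right) = \frac{1}{-345} + \left(-154000 - 147571\right) \left(-159604 + 238202\right) = - \frac{1}{345} - 23702877458 = - \frac{8177492723011}{345}$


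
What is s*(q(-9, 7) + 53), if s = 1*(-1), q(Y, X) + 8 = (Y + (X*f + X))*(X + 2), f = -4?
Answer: 225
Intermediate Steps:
q(Y, X) = -8 + (2 + X)*(Y - 3*X) (q(Y, X) = -8 + (Y + (X*(-4) + X))*(X + 2) = -8 + (Y + (-4*X + X))*(2 + X) = -8 + (Y - 3*X)*(2 + X) = -8 + (2 + X)*(Y - 3*X))
s = -1
s*(q(-9, 7) + 53) = -((-8 - 6*7 - 3*7² + 2*(-9) + 7*(-9)) + 53) = -((-8 - 42 - 3*49 - 18 - 63) + 53) = -((-8 - 42 - 147 - 18 - 63) + 53) = -(-278 + 53) = -1*(-225) = 225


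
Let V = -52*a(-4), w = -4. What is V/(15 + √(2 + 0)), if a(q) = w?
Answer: 3120/223 - 208*√2/223 ≈ 12.672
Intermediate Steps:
a(q) = -4
V = 208 (V = -52*(-4) = 208)
V/(15 + √(2 + 0)) = 208/(15 + √(2 + 0)) = 208/(15 + √2)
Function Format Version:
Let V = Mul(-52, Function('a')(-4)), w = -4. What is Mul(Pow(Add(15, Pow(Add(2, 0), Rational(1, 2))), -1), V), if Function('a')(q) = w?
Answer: Add(Rational(3120, 223), Mul(Rational(-208, 223), Pow(2, Rational(1, 2)))) ≈ 12.672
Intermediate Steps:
Function('a')(q) = -4
V = 208 (V = Mul(-52, -4) = 208)
Mul(Pow(Add(15, Pow(Add(2, 0), Rational(1, 2))), -1), V) = Mul(Pow(Add(15, Pow(Add(2, 0), Rational(1, 2))), -1), 208) = Mul(Pow(Add(15, Pow(2, Rational(1, 2))), -1), 208) = Mul(208, Pow(Add(15, Pow(2, Rational(1, 2))), -1))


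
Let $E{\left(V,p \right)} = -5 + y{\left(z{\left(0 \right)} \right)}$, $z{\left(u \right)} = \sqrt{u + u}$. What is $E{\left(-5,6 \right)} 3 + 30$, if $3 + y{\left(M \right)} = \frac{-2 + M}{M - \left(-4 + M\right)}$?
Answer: $\frac{9}{2} \approx 4.5$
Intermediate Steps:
$z{\left(u \right)} = \sqrt{2} \sqrt{u}$ ($z{\left(u \right)} = \sqrt{2 u} = \sqrt{2} \sqrt{u}$)
$y{\left(M \right)} = - \frac{7}{2} + \frac{M}{4}$ ($y{\left(M \right)} = -3 + \frac{-2 + M}{M - \left(-4 + M\right)} = -3 + \frac{-2 + M}{4} = -3 + \left(-2 + M\right) \frac{1}{4} = -3 + \left(- \frac{1}{2} + \frac{M}{4}\right) = - \frac{7}{2} + \frac{M}{4}$)
$E{\left(V,p \right)} = - \frac{17}{2}$ ($E{\left(V,p \right)} = -5 - \left(\frac{7}{2} - \frac{\sqrt{2} \sqrt{0}}{4}\right) = -5 - \left(\frac{7}{2} - \frac{\sqrt{2} \cdot 0}{4}\right) = -5 + \left(- \frac{7}{2} + \frac{1}{4} \cdot 0\right) = -5 + \left(- \frac{7}{2} + 0\right) = -5 - \frac{7}{2} = - \frac{17}{2}$)
$E{\left(-5,6 \right)} 3 + 30 = \left(- \frac{17}{2}\right) 3 + 30 = - \frac{51}{2} + 30 = \frac{9}{2}$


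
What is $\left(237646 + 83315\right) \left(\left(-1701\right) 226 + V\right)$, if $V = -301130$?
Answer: $-220036739316$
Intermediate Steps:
$\left(237646 + 83315\right) \left(\left(-1701\right) 226 + V\right) = \left(237646 + 83315\right) \left(\left(-1701\right) 226 - 301130\right) = 320961 \left(-384426 - 301130\right) = 320961 \left(-685556\right) = -220036739316$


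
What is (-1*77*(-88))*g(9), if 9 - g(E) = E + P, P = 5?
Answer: -33880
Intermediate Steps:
g(E) = 4 - E (g(E) = 9 - (E + 5) = 9 - (5 + E) = 9 + (-5 - E) = 4 - E)
(-1*77*(-88))*g(9) = (-1*77*(-88))*(4 - 1*9) = (-77*(-88))*(4 - 9) = 6776*(-5) = -33880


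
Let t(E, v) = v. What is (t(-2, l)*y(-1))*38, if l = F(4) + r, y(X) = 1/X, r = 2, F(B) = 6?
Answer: -304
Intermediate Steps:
l = 8 (l = 6 + 2 = 8)
(t(-2, l)*y(-1))*38 = (8/(-1))*38 = (8*(-1))*38 = -8*38 = -304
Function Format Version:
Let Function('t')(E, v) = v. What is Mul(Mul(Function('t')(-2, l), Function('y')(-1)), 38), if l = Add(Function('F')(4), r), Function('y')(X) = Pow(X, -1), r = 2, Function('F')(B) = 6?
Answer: -304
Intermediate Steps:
l = 8 (l = Add(6, 2) = 8)
Mul(Mul(Function('t')(-2, l), Function('y')(-1)), 38) = Mul(Mul(8, Pow(-1, -1)), 38) = Mul(Mul(8, -1), 38) = Mul(-8, 38) = -304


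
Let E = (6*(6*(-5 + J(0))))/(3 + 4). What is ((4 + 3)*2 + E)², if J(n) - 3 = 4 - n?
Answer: 28900/49 ≈ 589.80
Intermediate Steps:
J(n) = 7 - n (J(n) = 3 + (4 - n) = 7 - n)
E = 72/7 (E = (6*(6*(-5 + (7 - 1*0))))/(3 + 4) = (6*(6*(-5 + (7 + 0))))/7 = (6*(6*(-5 + 7)))*(⅐) = (6*(6*2))*(⅐) = (6*12)*(⅐) = 72*(⅐) = 72/7 ≈ 10.286)
((4 + 3)*2 + E)² = ((4 + 3)*2 + 72/7)² = (7*2 + 72/7)² = (14 + 72/7)² = (170/7)² = 28900/49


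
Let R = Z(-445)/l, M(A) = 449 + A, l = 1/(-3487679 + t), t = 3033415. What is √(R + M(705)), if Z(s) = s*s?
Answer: I*√89955627446 ≈ 2.9993e+5*I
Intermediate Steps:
Z(s) = s²
l = -1/454264 (l = 1/(-3487679 + 3033415) = 1/(-454264) = -1/454264 ≈ -2.2014e-6)
R = -89955628600 (R = (-445)²/(-1/454264) = 198025*(-454264) = -89955628600)
√(R + M(705)) = √(-89955628600 + (449 + 705)) = √(-89955628600 + 1154) = √(-89955627446) = I*√89955627446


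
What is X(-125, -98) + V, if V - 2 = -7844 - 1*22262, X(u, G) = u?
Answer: -30229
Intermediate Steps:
V = -30104 (V = 2 + (-7844 - 1*22262) = 2 + (-7844 - 22262) = 2 - 30106 = -30104)
X(-125, -98) + V = -125 - 30104 = -30229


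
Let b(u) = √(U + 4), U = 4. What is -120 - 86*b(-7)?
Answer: -120 - 172*√2 ≈ -363.24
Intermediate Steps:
b(u) = 2*√2 (b(u) = √(4 + 4) = √8 = 2*√2)
-120 - 86*b(-7) = -120 - 172*√2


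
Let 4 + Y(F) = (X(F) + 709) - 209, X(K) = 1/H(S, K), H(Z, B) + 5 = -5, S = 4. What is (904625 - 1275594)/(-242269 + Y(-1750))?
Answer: 3709690/2417731 ≈ 1.5344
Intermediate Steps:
H(Z, B) = -10 (H(Z, B) = -5 - 5 = -10)
X(K) = -⅒ (X(K) = 1/(-10) = -⅒)
Y(F) = 4959/10 (Y(F) = -4 + ((-⅒ + 709) - 209) = -4 + (7089/10 - 209) = -4 + 4999/10 = 4959/10)
(904625 - 1275594)/(-242269 + Y(-1750)) = (904625 - 1275594)/(-242269 + 4959/10) = -370969/(-2417731/10) = -370969*(-10/2417731) = 3709690/2417731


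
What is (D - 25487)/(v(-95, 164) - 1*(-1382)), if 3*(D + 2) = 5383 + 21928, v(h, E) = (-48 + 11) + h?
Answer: -24578/1875 ≈ -13.108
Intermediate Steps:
v(h, E) = -37 + h
D = 27305/3 (D = -2 + (5383 + 21928)/3 = -2 + (1/3)*27311 = -2 + 27311/3 = 27305/3 ≈ 9101.7)
(D - 25487)/(v(-95, 164) - 1*(-1382)) = (27305/3 - 25487)/((-37 - 95) - 1*(-1382)) = -49156/(3*(-132 + 1382)) = -49156/3/1250 = -49156/3*1/1250 = -24578/1875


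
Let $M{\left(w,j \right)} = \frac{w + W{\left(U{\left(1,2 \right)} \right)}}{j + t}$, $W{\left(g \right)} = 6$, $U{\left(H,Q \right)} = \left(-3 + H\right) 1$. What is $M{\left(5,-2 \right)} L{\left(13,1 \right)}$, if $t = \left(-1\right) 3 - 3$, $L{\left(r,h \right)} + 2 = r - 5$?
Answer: $- \frac{33}{4} \approx -8.25$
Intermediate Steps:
$U{\left(H,Q \right)} = -3 + H$
$L{\left(r,h \right)} = -7 + r$ ($L{\left(r,h \right)} = -2 + \left(r - 5\right) = -2 + \left(-5 + r\right) = -7 + r$)
$t = -6$ ($t = -3 - 3 = -6$)
$M{\left(w,j \right)} = \frac{6 + w}{-6 + j}$ ($M{\left(w,j \right)} = \frac{w + 6}{j - 6} = \frac{6 + w}{-6 + j}$)
$M{\left(5,-2 \right)} L{\left(13,1 \right)} = \frac{6 + 5}{-6 - 2} \left(-7 + 13\right) = \frac{1}{-8} \cdot 11 \cdot 6 = \left(- \frac{1}{8}\right) 11 \cdot 6 = \left(- \frac{11}{8}\right) 6 = - \frac{33}{4}$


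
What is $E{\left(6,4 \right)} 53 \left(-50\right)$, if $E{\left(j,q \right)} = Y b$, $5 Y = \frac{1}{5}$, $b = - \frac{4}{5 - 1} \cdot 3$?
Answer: $318$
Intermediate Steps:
$b = -3$ ($b = - \frac{4}{4} \cdot 3 = \left(-4\right) \frac{1}{4} \cdot 3 = \left(-1\right) 3 = -3$)
$Y = \frac{1}{25}$ ($Y = \frac{1}{5 \cdot 5} = \frac{1}{5} \cdot \frac{1}{5} = \frac{1}{25} \approx 0.04$)
$E{\left(j,q \right)} = - \frac{3}{25}$ ($E{\left(j,q \right)} = \frac{1}{25} \left(-3\right) = - \frac{3}{25}$)
$E{\left(6,4 \right)} 53 \left(-50\right) = \left(- \frac{3}{25}\right) 53 \left(-50\right) = \left(- \frac{159}{25}\right) \left(-50\right) = 318$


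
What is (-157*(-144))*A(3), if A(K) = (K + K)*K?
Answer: 406944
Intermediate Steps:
A(K) = 2*K**2 (A(K) = (2*K)*K = 2*K**2)
(-157*(-144))*A(3) = (-157*(-144))*(2*3**2) = 22608*(2*9) = 22608*18 = 406944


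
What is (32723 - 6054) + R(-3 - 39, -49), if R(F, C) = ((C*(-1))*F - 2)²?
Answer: 4270269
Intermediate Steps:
R(F, C) = (-2 - C*F)² (R(F, C) = ((-C)*F - 2)² = (-C*F - 2)² = (-2 - C*F)²)
(32723 - 6054) + R(-3 - 39, -49) = (32723 - 6054) + (2 - 49*(-3 - 39))² = 26669 + (2 - 49*(-42))² = 26669 + (2 + 2058)² = 26669 + 2060² = 26669 + 4243600 = 4270269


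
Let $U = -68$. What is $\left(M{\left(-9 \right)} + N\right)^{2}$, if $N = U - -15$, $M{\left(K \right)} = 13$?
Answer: $1600$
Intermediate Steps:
$N = -53$ ($N = -68 - -15 = -68 + 15 = -53$)
$\left(M{\left(-9 \right)} + N\right)^{2} = \left(13 - 53\right)^{2} = \left(-40\right)^{2} = 1600$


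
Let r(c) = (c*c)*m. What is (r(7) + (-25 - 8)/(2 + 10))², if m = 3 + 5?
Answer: 2424249/16 ≈ 1.5152e+5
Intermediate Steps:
m = 8
r(c) = 8*c² (r(c) = (c*c)*8 = c²*8 = 8*c²)
(r(7) + (-25 - 8)/(2 + 10))² = (8*7² + (-25 - 8)/(2 + 10))² = (8*49 - 33/12)² = (392 - 33*1/12)² = (392 - 11/4)² = (1557/4)² = 2424249/16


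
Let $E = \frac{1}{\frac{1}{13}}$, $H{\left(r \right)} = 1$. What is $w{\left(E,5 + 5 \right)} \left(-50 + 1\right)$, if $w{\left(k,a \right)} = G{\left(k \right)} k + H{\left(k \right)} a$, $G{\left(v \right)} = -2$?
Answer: $784$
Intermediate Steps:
$E = 13$ ($E = \frac{1}{\frac{1}{13}} = 13$)
$w{\left(k,a \right)} = a - 2 k$ ($w{\left(k,a \right)} = - 2 k + 1 a = - 2 k + a = a - 2 k$)
$w{\left(E,5 + 5 \right)} \left(-50 + 1\right) = \left(\left(5 + 5\right) - 26\right) \left(-50 + 1\right) = \left(10 - 26\right) \left(-49\right) = \left(-16\right) \left(-49\right) = 784$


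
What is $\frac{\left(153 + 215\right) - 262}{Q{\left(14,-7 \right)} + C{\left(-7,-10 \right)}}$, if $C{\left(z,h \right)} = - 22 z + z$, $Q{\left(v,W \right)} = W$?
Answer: $\frac{53}{70} \approx 0.75714$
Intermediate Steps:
$C{\left(z,h \right)} = - 21 z$
$\frac{\left(153 + 215\right) - 262}{Q{\left(14,-7 \right)} + C{\left(-7,-10 \right)}} = \frac{\left(153 + 215\right) - 262}{-7 - -147} = \frac{368 - 262}{-7 + 147} = \frac{106}{140} = 106 \cdot \frac{1}{140} = \frac{53}{70}$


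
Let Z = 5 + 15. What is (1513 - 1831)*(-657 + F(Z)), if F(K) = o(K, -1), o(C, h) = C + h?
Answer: 202884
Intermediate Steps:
Z = 20
F(K) = -1 + K (F(K) = K - 1 = -1 + K)
(1513 - 1831)*(-657 + F(Z)) = (1513 - 1831)*(-657 + (-1 + 20)) = -318*(-657 + 19) = -318*(-638) = 202884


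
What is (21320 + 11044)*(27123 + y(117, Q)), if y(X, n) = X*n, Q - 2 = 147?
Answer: 1442010384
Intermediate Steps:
Q = 149 (Q = 2 + 147 = 149)
(21320 + 11044)*(27123 + y(117, Q)) = (21320 + 11044)*(27123 + 117*149) = 32364*(27123 + 17433) = 32364*44556 = 1442010384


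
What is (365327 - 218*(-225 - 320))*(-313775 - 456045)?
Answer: -372698345340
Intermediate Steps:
(365327 - 218*(-225 - 320))*(-313775 - 456045) = (365327 - 218*(-545))*(-769820) = (365327 + 118810)*(-769820) = 484137*(-769820) = -372698345340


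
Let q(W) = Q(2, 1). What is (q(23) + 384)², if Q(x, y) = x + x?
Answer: 150544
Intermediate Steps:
Q(x, y) = 2*x
q(W) = 4 (q(W) = 2*2 = 4)
(q(23) + 384)² = (4 + 384)² = 388² = 150544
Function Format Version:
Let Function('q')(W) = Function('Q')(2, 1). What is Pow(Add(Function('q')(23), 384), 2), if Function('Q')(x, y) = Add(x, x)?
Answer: 150544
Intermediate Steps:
Function('Q')(x, y) = Mul(2, x)
Function('q')(W) = 4 (Function('q')(W) = Mul(2, 2) = 4)
Pow(Add(Function('q')(23), 384), 2) = Pow(Add(4, 384), 2) = Pow(388, 2) = 150544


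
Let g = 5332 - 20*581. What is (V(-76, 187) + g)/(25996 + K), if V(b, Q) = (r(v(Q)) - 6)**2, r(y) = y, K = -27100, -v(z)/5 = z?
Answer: -879193/1104 ≈ -796.37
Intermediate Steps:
v(z) = -5*z
V(b, Q) = (-6 - 5*Q)**2 (V(b, Q) = (-5*Q - 6)**2 = (-6 - 5*Q)**2)
g = -6288 (g = 5332 - 1*11620 = 5332 - 11620 = -6288)
(V(-76, 187) + g)/(25996 + K) = ((6 + 5*187)**2 - 6288)/(25996 - 27100) = ((6 + 935)**2 - 6288)/(-1104) = (941**2 - 6288)*(-1/1104) = (885481 - 6288)*(-1/1104) = 879193*(-1/1104) = -879193/1104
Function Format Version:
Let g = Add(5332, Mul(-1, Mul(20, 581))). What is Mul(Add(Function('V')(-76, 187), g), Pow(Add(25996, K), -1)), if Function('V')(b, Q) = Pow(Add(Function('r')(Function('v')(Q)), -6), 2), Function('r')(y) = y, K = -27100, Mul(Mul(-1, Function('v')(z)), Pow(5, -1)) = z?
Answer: Rational(-879193, 1104) ≈ -796.37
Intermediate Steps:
Function('v')(z) = Mul(-5, z)
Function('V')(b, Q) = Pow(Add(-6, Mul(-5, Q)), 2) (Function('V')(b, Q) = Pow(Add(Mul(-5, Q), -6), 2) = Pow(Add(-6, Mul(-5, Q)), 2))
g = -6288 (g = Add(5332, Mul(-1, 11620)) = Add(5332, -11620) = -6288)
Mul(Add(Function('V')(-76, 187), g), Pow(Add(25996, K), -1)) = Mul(Add(Pow(Add(6, Mul(5, 187)), 2), -6288), Pow(Add(25996, -27100), -1)) = Mul(Add(Pow(Add(6, 935), 2), -6288), Pow(-1104, -1)) = Mul(Add(Pow(941, 2), -6288), Rational(-1, 1104)) = Mul(Add(885481, -6288), Rational(-1, 1104)) = Mul(879193, Rational(-1, 1104)) = Rational(-879193, 1104)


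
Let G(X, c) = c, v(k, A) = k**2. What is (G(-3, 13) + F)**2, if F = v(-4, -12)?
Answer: 841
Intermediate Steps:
F = 16 (F = (-4)**2 = 16)
(G(-3, 13) + F)**2 = (13 + 16)**2 = 29**2 = 841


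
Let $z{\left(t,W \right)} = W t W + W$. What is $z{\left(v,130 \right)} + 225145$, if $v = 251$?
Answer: $4467175$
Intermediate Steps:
$z{\left(t,W \right)} = W + t W^{2}$ ($z{\left(t,W \right)} = t W^{2} + W = W + t W^{2}$)
$z{\left(v,130 \right)} + 225145 = 130 \left(1 + 130 \cdot 251\right) + 225145 = 130 \left(1 + 32630\right) + 225145 = 130 \cdot 32631 + 225145 = 4242030 + 225145 = 4467175$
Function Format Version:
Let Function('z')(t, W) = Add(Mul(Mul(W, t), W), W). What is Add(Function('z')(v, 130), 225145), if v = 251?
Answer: 4467175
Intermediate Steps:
Function('z')(t, W) = Add(W, Mul(t, Pow(W, 2))) (Function('z')(t, W) = Add(Mul(t, Pow(W, 2)), W) = Add(W, Mul(t, Pow(W, 2))))
Add(Function('z')(v, 130), 225145) = Add(Mul(130, Add(1, Mul(130, 251))), 225145) = Add(Mul(130, Add(1, 32630)), 225145) = Add(Mul(130, 32631), 225145) = Add(4242030, 225145) = 4467175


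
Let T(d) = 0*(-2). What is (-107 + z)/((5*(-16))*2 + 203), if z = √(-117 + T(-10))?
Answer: -107/43 + 3*I*√13/43 ≈ -2.4884 + 0.25155*I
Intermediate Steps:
T(d) = 0
z = 3*I*√13 (z = √(-117 + 0) = √(-117) = 3*I*√13 ≈ 10.817*I)
(-107 + z)/((5*(-16))*2 + 203) = (-107 + 3*I*√13)/((5*(-16))*2 + 203) = (-107 + 3*I*√13)/(-80*2 + 203) = (-107 + 3*I*√13)/(-160 + 203) = (-107 + 3*I*√13)/43 = (-107 + 3*I*√13)*(1/43) = -107/43 + 3*I*√13/43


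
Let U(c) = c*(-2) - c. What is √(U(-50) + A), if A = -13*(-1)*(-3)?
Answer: √111 ≈ 10.536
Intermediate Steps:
A = -39 (A = 13*(-3) = -39)
U(c) = -3*c (U(c) = -2*c - c = -3*c)
√(U(-50) + A) = √(-3*(-50) - 39) = √(150 - 39) = √111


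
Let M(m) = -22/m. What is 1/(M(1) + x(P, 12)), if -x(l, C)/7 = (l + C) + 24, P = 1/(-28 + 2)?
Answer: -26/7117 ≈ -0.0036532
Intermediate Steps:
P = -1/26 (P = 1/(-26) = -1/26 ≈ -0.038462)
x(l, C) = -168 - 7*C - 7*l (x(l, C) = -7*((l + C) + 24) = -7*((C + l) + 24) = -7*(24 + C + l) = -168 - 7*C - 7*l)
1/(M(1) + x(P, 12)) = 1/(-22/1 + (-168 - 7*12 - 7*(-1/26))) = 1/(-22*1 + (-168 - 84 + 7/26)) = 1/(-22 - 6545/26) = 1/(-7117/26) = -26/7117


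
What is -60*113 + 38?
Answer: -6742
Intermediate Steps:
-60*113 + 38 = -6780 + 38 = -6742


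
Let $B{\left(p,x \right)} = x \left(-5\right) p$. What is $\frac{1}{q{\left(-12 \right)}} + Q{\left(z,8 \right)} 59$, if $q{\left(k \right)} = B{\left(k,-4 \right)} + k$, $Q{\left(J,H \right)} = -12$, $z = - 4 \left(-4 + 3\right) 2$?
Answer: $- \frac{178417}{252} \approx -708.0$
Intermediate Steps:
$z = 8$ ($z = \left(-4\right) \left(-1\right) 2 = 4 \cdot 2 = 8$)
$B{\left(p,x \right)} = - 5 p x$ ($B{\left(p,x \right)} = - 5 x p = - 5 p x$)
$q{\left(k \right)} = 21 k$ ($q{\left(k \right)} = \left(-5\right) k \left(-4\right) + k = 20 k + k = 21 k$)
$\frac{1}{q{\left(-12 \right)}} + Q{\left(z,8 \right)} 59 = \frac{1}{21 \left(-12\right)} - 708 = \frac{1}{-252} - 708 = - \frac{1}{252} - 708 = - \frac{178417}{252}$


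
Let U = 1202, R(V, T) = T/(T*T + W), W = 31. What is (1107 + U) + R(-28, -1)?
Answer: 73887/32 ≈ 2309.0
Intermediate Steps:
R(V, T) = T/(31 + T**2) (R(V, T) = T/(T*T + 31) = T/(T**2 + 31) = T/(31 + T**2))
(1107 + U) + R(-28, -1) = (1107 + 1202) - 1/(31 + (-1)**2) = 2309 - 1/(31 + 1) = 2309 - 1/32 = 73887/32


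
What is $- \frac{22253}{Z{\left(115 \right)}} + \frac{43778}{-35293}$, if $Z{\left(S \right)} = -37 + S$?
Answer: $- \frac{788789813}{2752854} \approx -286.54$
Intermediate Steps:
$- \frac{22253}{Z{\left(115 \right)}} + \frac{43778}{-35293} = - \frac{22253}{-37 + 115} + \frac{43778}{-35293} = - \frac{22253}{78} + 43778 \left(- \frac{1}{35293}\right) = \left(-22253\right) \frac{1}{78} - \frac{43778}{35293} = - \frac{22253}{78} - \frac{43778}{35293} = - \frac{788789813}{2752854}$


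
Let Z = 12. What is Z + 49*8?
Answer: 404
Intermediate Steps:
Z + 49*8 = 12 + 49*8 = 12 + 392 = 404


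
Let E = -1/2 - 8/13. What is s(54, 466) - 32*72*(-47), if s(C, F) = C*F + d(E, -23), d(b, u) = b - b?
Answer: 133452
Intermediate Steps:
E = -29/26 (E = -1*½ - 8*1/13 = -½ - 8/13 = -29/26 ≈ -1.1154)
d(b, u) = 0
s(C, F) = C*F (s(C, F) = C*F + 0 = C*F)
s(54, 466) - 32*72*(-47) = 54*466 - 32*72*(-47) = 25164 - 2304*(-47) = 25164 + 108288 = 133452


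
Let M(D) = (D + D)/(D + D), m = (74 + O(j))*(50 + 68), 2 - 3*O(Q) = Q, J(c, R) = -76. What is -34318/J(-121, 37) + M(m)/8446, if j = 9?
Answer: 36231238/80237 ≈ 451.55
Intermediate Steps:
O(Q) = 2/3 - Q/3
m = 25370/3 (m = (74 + (2/3 - 1/3*9))*(50 + 68) = (74 + (2/3 - 3))*118 = (74 - 7/3)*118 = (215/3)*118 = 25370/3 ≈ 8456.7)
M(D) = 1 (M(D) = (2*D)/((2*D)) = (2*D)*(1/(2*D)) = 1)
-34318/J(-121, 37) + M(m)/8446 = -34318/(-76) + 1/8446 = -34318*(-1/76) + 1*(1/8446) = 17159/38 + 1/8446 = 36231238/80237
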